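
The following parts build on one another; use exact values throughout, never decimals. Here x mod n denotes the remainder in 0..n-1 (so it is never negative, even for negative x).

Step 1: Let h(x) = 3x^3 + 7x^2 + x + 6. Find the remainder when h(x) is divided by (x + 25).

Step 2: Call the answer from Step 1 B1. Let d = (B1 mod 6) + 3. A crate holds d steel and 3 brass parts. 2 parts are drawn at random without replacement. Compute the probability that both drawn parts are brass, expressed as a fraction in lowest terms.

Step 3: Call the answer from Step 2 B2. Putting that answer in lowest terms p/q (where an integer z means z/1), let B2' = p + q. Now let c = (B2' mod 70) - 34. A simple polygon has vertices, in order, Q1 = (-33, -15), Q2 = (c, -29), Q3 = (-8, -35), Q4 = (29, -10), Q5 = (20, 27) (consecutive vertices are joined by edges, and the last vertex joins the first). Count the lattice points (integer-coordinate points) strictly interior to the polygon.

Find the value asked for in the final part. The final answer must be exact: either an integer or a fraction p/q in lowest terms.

1905

Step 1: remainder = value at the root: 3*(-25)^3 + 7*(-25)^2 + 1*(-25)^1 + 6 = (-46875) + (4375) + (-25) + (6) = -42519; answer -42519
Step 2: B1 = -42519; d = 6; total draws C(9,2) = 36; favorable C(3,2) = 3; P = 1/12; answer 1/12
Step 3: B2 = 1/12; threaded value p + q = 13; c = -21; cross terms: (-33*-29 - -21*-15)=642, (-21*-35 - -8*-29)=503, (-8*-10 - 29*-35)=1095, (29*27 - 20*-10)=983, (20*-15 - -33*27)=591; twice the area = |3814| = 3814; area = 1907; boundary points = 2 + 1 + 1 + 1 + 1 = 6; strictly interior points = area - boundary/2 + 1 = 1905; answer 1905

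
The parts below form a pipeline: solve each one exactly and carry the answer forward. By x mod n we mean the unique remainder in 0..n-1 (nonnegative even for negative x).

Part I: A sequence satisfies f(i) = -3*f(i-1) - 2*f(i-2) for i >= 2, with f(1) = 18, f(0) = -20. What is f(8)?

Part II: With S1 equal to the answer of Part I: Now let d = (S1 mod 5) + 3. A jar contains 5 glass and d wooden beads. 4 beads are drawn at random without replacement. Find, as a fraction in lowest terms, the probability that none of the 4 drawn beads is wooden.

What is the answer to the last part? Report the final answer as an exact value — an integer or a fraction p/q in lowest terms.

1/14

Part I: f(2) = -3*(18) - 2*(-20) = -14; iterating: f(2)=-14, f(3)=6, f(4)=10, f(5)=-42, f(6)=106, f(7)=-234, f(8)=490; answer 490
Part II: S1 = 490; d = 3; total draws C(8,4) = 70; favorable C(5,4) = 5; P = 1/14; answer 1/14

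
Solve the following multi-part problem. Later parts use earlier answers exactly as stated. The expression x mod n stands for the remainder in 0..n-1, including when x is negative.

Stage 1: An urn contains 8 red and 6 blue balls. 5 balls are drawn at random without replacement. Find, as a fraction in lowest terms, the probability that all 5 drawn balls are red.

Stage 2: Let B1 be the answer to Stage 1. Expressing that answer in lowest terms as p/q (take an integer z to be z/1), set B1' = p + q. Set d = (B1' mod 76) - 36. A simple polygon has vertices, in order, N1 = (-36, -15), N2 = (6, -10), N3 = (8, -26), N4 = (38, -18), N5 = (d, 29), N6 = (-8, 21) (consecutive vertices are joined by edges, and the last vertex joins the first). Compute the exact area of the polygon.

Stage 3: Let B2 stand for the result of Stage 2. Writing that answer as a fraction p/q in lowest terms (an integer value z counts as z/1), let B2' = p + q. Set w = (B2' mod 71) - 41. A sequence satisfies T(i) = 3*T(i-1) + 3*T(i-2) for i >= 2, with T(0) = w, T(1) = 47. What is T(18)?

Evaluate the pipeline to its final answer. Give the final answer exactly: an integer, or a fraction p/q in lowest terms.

255059380197

Stage 1: total draws C(14,5) = 2002; favorable C(8,5) = 56; P = 4/143; answer 4/143
Stage 2: B1 = 4/143; threaded value p + q = 147; d = 35; cross terms: (-36*-10 - 6*-15)=450, (6*-26 - 8*-10)=-76, (8*-18 - 38*-26)=844, (38*29 - 35*-18)=1732, (35*21 - -8*29)=967, (-8*-15 - -36*21)=876; twice the area = |4793| = 4793; area = 4793/2; answer 4793/2
Stage 3: B2 = 4793/2; threaded value p + q = 4795; w = -3; T(2) = 3*(47) + 3*(-3) = 132; iterating: T(2)=132, T(3)=537, T(4)=2007, T(5)=7632, T(6)=28917, T(7)=109647, T(8)=415692, T(9)=1576017, T(10)=5975127, T(11)=22653432, T(12)=85885677, T(13)=325617327, T(14)=1234509012, T(15)=4680379017, T(16)=17744664087, T(17)=67275129312, T(18)=255059380197; answer 255059380197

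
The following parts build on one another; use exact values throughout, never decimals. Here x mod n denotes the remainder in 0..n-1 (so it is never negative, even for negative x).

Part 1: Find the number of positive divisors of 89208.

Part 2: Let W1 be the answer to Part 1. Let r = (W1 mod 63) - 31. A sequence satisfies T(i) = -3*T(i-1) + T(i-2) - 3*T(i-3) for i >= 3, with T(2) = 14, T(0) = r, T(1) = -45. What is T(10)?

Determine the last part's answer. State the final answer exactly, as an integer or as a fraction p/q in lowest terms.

236930

Part 1: 89208 = 2^3 * 3^3 * 7 * 59; number of divisors = (3+1) * (3+1) * (1+1) * (1+1) = 64; answer 64
Part 2: W1 = 64; r = -30; T(3) = -3*(14) + 1*(-45) - 3*(-30) = 3; iterating: T(3)=3, T(4)=140, T(5)=-459, T(6)=1508, T(7)=-5403, T(8)=19094, T(9)=-67209, T(10)=236930; answer 236930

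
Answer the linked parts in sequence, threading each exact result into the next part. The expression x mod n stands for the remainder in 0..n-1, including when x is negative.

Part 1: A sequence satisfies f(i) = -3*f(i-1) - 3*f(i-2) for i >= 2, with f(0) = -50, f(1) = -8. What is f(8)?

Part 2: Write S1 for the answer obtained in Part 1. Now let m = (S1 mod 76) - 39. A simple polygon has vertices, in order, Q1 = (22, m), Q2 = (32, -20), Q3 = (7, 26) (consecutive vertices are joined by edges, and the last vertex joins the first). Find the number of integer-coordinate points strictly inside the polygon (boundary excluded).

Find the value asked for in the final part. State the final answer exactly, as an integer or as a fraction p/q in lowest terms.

Part 1: f(2) = -3*(-8) - 3*(-50) = 174; iterating: f(2)=174, f(3)=-498, f(4)=972, f(5)=-1422, f(6)=1350, f(7)=216, f(8)=-4698; answer -4698
Part 2: S1 = -4698; m = -25; cross terms: (22*-20 - 32*-25)=360, (32*26 - 7*-20)=972, (7*-25 - 22*26)=-747; twice the area = |585| = 585; area = 585/2; boundary points = 5 + 1 + 3 = 9; strictly interior points = area - boundary/2 + 1 = 289; answer 289

289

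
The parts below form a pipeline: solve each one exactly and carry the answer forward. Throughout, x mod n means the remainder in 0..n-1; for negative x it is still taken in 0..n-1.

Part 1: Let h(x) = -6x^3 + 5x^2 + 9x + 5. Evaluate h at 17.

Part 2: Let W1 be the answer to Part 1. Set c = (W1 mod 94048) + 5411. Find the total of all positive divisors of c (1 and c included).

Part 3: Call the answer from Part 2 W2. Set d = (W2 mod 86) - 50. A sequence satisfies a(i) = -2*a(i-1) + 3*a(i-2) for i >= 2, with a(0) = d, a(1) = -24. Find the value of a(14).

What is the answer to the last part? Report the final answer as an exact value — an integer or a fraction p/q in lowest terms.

16740378

Part 1: -6*(17)^3 + 5*(17)^2 + 9*(17)^1 + 5 = (-29478) + (1445) + (153) + (5) = -27875; answer -27875
Part 2: W1 = -27875; c = 71584; 71584 = 2^5 * 2237; sigma = (1 + 2 + 4 + 8 + 16 + 32) * (1 + 2237) = 63 * 2238 = 140994; answer 140994
Part 3: W2 = 140994; d = -10; a(2) = -2*(-24) + 3*(-10) = 18; iterating: a(2)=18, a(3)=-108, a(4)=270, a(5)=-864, a(6)=2538, a(7)=-7668, a(8)=22950, a(9)=-68904, a(10)=206658, a(11)=-620028, a(12)=1860030, a(13)=-5580144, a(14)=16740378; answer 16740378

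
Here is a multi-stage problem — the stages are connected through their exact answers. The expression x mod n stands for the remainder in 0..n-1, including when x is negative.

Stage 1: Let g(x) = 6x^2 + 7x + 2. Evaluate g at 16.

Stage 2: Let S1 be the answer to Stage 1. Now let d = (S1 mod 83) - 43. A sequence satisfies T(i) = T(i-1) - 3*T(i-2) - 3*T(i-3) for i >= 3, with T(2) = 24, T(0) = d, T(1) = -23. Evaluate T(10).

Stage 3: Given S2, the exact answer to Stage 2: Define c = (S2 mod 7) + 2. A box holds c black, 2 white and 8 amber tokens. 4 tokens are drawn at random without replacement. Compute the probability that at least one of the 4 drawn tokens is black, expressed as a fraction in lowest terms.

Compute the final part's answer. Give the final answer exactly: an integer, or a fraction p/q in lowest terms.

101/143

Stage 1: 6*(16)^2 + 7*(16)^1 + 2 = (1536) + (112) + (2) = 1650; answer 1650
Stage 2: S1 = 1650; d = 30; T(3) = 1*(24) - 3*(-23) - 3*(30) = 3; iterating: T(3)=3, T(4)=0, T(5)=-81, T(6)=-90, T(7)=153, T(8)=666, T(9)=477, T(10)=-1980; answer -1980
Stage 3: S2 = -1980; c = 3; total draws C(13,4) = 715; complement C(10,4) = 210; favorable 715 - 210 = 505; P = 101/143; answer 101/143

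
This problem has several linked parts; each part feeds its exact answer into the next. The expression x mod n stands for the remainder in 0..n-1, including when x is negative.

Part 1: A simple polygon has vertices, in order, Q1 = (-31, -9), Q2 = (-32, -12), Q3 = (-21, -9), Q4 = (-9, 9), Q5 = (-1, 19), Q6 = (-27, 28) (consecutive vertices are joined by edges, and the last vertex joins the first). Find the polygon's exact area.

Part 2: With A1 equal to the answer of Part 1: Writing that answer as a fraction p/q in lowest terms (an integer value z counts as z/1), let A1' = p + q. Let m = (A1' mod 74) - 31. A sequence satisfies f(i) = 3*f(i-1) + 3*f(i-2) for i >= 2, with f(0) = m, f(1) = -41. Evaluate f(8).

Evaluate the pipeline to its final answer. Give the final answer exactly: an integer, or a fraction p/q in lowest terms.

-234495

Part 1: cross terms: (-31*-12 - -32*-9)=84, (-32*-9 - -21*-12)=36, (-21*9 - -9*-9)=-270, (-9*19 - -1*9)=-162, (-1*28 - -27*19)=485, (-27*-9 - -31*28)=1111; twice the area = |1284| = 1284; area = 642; answer 642
Part 2: A1 = 642; threaded value p + q = 643; m = 20; f(2) = 3*(-41) + 3*(20) = -63; iterating: f(2)=-63, f(3)=-312, f(4)=-1125, f(5)=-4311, f(6)=-16308, f(7)=-61857, f(8)=-234495; answer -234495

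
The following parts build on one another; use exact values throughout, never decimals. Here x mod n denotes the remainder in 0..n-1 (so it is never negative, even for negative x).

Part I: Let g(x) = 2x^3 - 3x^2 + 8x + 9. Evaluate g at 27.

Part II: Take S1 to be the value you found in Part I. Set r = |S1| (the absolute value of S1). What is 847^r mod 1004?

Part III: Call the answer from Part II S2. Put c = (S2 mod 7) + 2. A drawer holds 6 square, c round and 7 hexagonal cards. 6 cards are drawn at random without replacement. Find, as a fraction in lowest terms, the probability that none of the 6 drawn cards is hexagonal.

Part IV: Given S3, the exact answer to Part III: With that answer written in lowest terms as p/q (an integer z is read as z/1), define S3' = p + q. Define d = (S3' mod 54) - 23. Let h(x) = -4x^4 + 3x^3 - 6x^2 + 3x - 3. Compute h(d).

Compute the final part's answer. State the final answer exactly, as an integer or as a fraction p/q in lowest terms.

-61

Part I: 2*(27)^3 - 3*(27)^2 + 8*(27)^1 + 9 = (39366) + (-2187) + (216) + (9) = 37404; answer 37404
Part II: S1 = 37404; r = 37404; squarings mod 1004: 847^1=847, 847^2=553, 847^4=593, 847^8=249, 847^16=757, 847^32=769, 847^64=5, 847^128=25, 847^256=625, 847^512=69, 847^1024=745, 847^2048=817, 847^4096=833, 847^8192=125, 847^16384=565, 847^32768=957; 847^37404 = 847^4 * 847^8 * 847^16 * 847^512 * 847^4096 * 847^32768 = 593 (mod 1004); answer 593
Part III: S2 = 593; c = 7; total draws C(20,6) = 38760; favorable C(13,6) = 1716; P = 143/3230; answer 143/3230
Part IV: S3 = 143/3230; threaded value p + q = 3373; d = 2; -4*(2)^4 + 3*(2)^3 - 6*(2)^2 + 3*(2)^1 - 3 = (-64) + (24) + (-24) + (6) + (-3) = -61; answer -61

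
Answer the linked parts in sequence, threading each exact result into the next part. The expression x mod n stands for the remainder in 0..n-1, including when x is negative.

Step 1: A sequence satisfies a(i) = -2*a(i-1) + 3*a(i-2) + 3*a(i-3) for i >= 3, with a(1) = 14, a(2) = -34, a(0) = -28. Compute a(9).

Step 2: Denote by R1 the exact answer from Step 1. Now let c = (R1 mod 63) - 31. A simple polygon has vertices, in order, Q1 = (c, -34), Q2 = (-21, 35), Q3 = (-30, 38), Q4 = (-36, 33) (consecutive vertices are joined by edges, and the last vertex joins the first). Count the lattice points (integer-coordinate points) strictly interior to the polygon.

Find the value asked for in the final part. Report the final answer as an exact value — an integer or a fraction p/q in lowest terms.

Step 1: a(3) = -2*(-34) + 3*(14) + 3*(-28) = 26; iterating: a(3)=26, a(4)=-112, a(5)=200, a(6)=-658, a(7)=1580, a(8)=-4534, a(9)=11834; answer 11834
Step 2: R1 = 11834; c = 22; cross terms: (22*35 - -21*-34)=56, (-21*38 - -30*35)=252, (-30*33 - -36*38)=378, (-36*-34 - 22*33)=498; twice the area = |1184| = 1184; area = 592; boundary points = 1 + 3 + 1 + 1 = 6; strictly interior points = area - boundary/2 + 1 = 590; answer 590

590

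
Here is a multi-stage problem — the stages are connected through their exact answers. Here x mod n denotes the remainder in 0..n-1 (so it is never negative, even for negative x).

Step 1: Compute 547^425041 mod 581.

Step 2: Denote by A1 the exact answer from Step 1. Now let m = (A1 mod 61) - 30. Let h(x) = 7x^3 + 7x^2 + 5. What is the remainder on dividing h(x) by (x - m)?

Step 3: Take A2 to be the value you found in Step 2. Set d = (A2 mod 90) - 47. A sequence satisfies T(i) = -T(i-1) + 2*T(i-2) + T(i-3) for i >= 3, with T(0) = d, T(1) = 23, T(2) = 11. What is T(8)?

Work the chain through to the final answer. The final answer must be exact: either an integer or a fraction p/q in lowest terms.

123

Step 1: squarings mod 581: 547^1=547, 547^2=575, 547^4=36, 547^8=134, 547^16=526, 547^32=120, 547^64=456, 547^128=519, 547^256=358, 547^512=344, 547^1024=393, 547^2048=484, 547^4096=113, 547^8192=568, 547^16384=169, 547^32768=92, 547^65536=330, 547^131072=253, 547^262144=99; 547^425041 = 547^1 * 547^16 * 547^64 * 547^1024 * 547^2048 * 547^4096 * 547^8192 * 547^16384 * 547^131072 * 547^262144 = 78 (mod 581); answer 78
Step 2: A1 = 78; m = -13; remainder = value at the root: 7*(-13)^3 + 7*(-13)^2 + 5 = (-15379) + (1183) + (5) = -14191; answer -14191
Step 3: A2 = -14191; d = -18; T(3) = -1*(11) + 2*(23) + 1*(-18) = 17; iterating: T(3)=17, T(4)=28, T(5)=17, T(6)=56, T(7)=6, T(8)=123; answer 123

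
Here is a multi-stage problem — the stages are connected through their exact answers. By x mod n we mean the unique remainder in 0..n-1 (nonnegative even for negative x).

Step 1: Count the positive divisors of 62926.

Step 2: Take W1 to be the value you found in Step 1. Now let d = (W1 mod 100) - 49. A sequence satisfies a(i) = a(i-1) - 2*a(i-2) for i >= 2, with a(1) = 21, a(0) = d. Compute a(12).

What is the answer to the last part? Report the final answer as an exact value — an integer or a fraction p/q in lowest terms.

Step 1: 62926 = 2 * 73 * 431; number of divisors = (1+1) * (1+1) * (1+1) = 8; answer 8
Step 2: W1 = 8; d = -41; a(2) = 1*(21) - 2*(-41) = 103; iterating: a(2)=103, a(3)=61, a(4)=-145, a(5)=-267, a(6)=23, a(7)=557, a(8)=511, a(9)=-603, a(10)=-1625, a(11)=-419, a(12)=2831; answer 2831

2831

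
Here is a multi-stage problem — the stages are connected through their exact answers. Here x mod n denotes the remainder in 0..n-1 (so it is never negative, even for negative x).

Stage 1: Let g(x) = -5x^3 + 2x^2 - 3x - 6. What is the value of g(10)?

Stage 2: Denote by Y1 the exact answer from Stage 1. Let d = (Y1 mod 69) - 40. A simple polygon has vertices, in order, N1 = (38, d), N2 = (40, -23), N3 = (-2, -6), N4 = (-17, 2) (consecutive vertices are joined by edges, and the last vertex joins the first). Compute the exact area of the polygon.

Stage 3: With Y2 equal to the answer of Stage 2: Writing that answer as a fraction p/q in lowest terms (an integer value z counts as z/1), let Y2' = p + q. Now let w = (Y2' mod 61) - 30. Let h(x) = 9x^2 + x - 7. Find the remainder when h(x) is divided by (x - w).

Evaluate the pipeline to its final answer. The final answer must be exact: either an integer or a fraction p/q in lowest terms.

Stage 1: -5*(10)^3 + 2*(10)^2 - 3*(10)^1 - 6 = (-5000) + (200) + (-30) + (-6) = -4836; answer -4836
Stage 2: Y1 = -4836; d = 23; cross terms: (38*-23 - 40*23)=-1794, (40*-6 - -2*-23)=-286, (-2*2 - -17*-6)=-106, (-17*23 - 38*2)=-467; twice the area = |-2653| = 2653; area = 2653/2; answer 2653/2
Stage 3: Y2 = 2653/2; threaded value p + q = 2655; w = 2; remainder = value at the root: 9*(2)^2 + 1*(2)^1 - 7 = (36) + (2) + (-7) = 31; answer 31

31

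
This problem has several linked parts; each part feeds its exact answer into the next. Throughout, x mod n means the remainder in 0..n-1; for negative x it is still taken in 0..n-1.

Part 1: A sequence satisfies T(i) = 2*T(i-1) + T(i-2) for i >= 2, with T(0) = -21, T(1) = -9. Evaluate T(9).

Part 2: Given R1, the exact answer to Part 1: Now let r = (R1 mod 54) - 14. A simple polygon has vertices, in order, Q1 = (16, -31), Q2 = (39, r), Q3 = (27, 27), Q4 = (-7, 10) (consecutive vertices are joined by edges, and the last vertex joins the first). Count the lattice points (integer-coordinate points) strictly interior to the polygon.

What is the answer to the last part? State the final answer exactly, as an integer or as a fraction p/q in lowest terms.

Part 1: T(2) = 2*(-9) + 1*(-21) = -39; iterating: T(2)=-39, T(3)=-87, T(4)=-213, T(5)=-513, T(6)=-1239, T(7)=-2991, T(8)=-7221, T(9)=-17433; answer -17433
Part 2: R1 = -17433; r = -5; cross terms: (16*-5 - 39*-31)=1129, (39*27 - 27*-5)=1188, (27*10 - -7*27)=459, (-7*-31 - 16*10)=57; twice the area = |2833| = 2833; area = 2833/2; boundary points = 1 + 4 + 17 + 1 = 23; strictly interior points = area - boundary/2 + 1 = 1406; answer 1406

1406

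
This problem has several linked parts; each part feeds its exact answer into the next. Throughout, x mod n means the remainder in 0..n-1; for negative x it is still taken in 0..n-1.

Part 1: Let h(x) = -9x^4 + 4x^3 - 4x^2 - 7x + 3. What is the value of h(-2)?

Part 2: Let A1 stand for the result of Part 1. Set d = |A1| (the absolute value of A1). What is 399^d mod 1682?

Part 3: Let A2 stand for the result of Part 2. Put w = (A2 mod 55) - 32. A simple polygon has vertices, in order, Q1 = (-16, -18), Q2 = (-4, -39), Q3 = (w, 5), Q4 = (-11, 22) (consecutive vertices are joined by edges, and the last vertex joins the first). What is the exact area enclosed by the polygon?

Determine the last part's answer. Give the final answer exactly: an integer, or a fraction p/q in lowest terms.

1869/2

Part 1: -9*(-2)^4 + 4*(-2)^3 - 4*(-2)^2 - 7*(-2)^1 + 3 = (-144) + (-32) + (-16) + (14) + (3) = -175; answer -175
Part 2: A1 = -175; d = 175; squarings mod 1682: 399^1=399, 399^2=1093, 399^4=429, 399^8=703, 399^16=1383, 399^32=255, 399^64=1109, 399^128=339; 399^175 = 399^1 * 399^2 * 399^4 * 399^8 * 399^32 * 399^128 = 869 (mod 1682); answer 869
Part 3: A2 = 869; w = 12; cross terms: (-16*-39 - -4*-18)=552, (-4*5 - 12*-39)=448, (12*22 - -11*5)=319, (-11*-18 - -16*22)=550; twice the area = |1869| = 1869; area = 1869/2; answer 1869/2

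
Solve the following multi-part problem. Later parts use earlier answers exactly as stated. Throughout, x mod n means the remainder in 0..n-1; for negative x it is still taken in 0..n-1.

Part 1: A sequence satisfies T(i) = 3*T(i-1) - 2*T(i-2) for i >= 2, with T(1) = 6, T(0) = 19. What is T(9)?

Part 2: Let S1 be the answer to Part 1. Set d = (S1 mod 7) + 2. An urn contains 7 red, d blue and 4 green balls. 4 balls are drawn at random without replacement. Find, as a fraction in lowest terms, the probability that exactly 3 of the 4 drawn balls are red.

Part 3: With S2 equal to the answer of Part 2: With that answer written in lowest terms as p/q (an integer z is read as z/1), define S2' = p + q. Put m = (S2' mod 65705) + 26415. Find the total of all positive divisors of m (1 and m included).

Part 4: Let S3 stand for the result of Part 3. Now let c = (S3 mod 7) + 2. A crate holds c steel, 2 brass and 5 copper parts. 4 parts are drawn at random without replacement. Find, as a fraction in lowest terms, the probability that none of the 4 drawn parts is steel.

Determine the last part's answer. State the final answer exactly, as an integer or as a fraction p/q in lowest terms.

5/18

Part 1: T(2) = 3*(6) - 2*(19) = -20; iterating: T(2)=-20, T(3)=-72, T(4)=-176, T(5)=-384, T(6)=-800, T(7)=-1632, T(8)=-3296, T(9)=-6624; answer -6624
Part 2: S1 = -6624; d = 7; total draws C(18,4) = 3060; favorable C(7,3)*C(11,1) = 385; P = 77/612; answer 77/612
Part 3: S2 = 77/612; threaded value p + q = 689; m = 27104; 27104 = 2^5 * 7 * 11^2; sigma = (1 + 2 + 4 + 8 + 16 + 32) * (1 + 7) * (1 + 11 + 121) = 63 * 8 * 133 = 67032; answer 67032
Part 4: S3 = 67032; c = 2; total draws C(9,4) = 126; favorable C(7,4) = 35; P = 5/18; answer 5/18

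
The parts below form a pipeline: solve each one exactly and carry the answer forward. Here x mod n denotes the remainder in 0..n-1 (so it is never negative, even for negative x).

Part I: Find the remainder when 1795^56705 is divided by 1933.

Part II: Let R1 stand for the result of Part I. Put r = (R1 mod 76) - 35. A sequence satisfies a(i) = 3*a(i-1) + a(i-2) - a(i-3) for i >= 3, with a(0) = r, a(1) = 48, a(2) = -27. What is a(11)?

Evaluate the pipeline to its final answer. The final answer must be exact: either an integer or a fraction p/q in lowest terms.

-733450

Part I: squarings mod 1933: 1795^1=1795, 1795^2=1647, 1795^4=610, 1795^8=964, 1795^16=1456, 1795^32=1368, 1795^64=280, 1795^128=1080, 1795^256=801, 1795^512=1778, 1795^1024=829, 1795^2048=1026, 1795^4096=1124, 1795^8192=1127, 1795^16384=148, 1795^32768=641; 1795^56705 = 1795^1 * 1795^128 * 1795^256 * 1795^1024 * 1795^2048 * 1795^4096 * 1795^16384 * 1795^32768 = 1416 (mod 1933); answer 1416
Part II: R1 = 1416; r = 13; a(3) = 3*(-27) + 1*(48) - 1*(13) = -46; iterating: a(3)=-46, a(4)=-213, a(5)=-658, a(6)=-2141, a(7)=-6868, a(8)=-22087, a(9)=-70988, a(10)=-228183, a(11)=-733450; answer -733450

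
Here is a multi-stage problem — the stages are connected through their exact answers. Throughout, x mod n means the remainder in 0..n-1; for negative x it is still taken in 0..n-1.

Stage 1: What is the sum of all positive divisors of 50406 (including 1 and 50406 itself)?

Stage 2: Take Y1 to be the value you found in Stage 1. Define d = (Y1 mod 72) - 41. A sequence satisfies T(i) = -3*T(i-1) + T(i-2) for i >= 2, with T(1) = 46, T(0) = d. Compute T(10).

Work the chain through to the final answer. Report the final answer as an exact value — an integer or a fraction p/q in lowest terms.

Stage 1: 50406 = 2 * 3 * 31 * 271; sigma = (1 + 2) * (1 + 3) * (1 + 31) * (1 + 271) = 3 * 4 * 32 * 272 = 104448; answer 104448
Stage 2: Y1 = 104448; d = 7; T(2) = -3*(46) + 1*(7) = -131; iterating: T(2)=-131, T(3)=439, T(4)=-1448, T(5)=4783, T(6)=-15797, T(7)=52174, T(8)=-172319, T(9)=569131, T(10)=-1879712; answer -1879712

-1879712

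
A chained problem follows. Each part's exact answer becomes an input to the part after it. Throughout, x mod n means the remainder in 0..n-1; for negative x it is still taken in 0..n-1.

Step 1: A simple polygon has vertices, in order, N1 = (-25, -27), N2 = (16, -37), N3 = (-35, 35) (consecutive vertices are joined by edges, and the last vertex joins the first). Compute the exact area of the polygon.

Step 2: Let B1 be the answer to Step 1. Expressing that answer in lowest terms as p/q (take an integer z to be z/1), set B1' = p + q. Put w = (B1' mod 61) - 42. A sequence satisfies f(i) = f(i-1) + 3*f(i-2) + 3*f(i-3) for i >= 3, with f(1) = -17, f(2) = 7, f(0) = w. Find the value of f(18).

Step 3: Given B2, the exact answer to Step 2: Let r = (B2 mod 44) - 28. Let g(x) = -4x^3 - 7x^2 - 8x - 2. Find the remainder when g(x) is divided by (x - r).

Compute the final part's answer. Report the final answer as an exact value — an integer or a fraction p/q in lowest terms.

363

Step 1: cross terms: (-25*-37 - 16*-27)=1357, (16*35 - -35*-37)=-735, (-35*-27 - -25*35)=1820; twice the area = |2442| = 2442; area = 1221; answer 1221
Step 2: B1 = 1221; threaded value p + q = 1222; w = -40; f(3) = 1*(7) + 3*(-17) + 3*(-40) = -164; iterating: f(3)=-164, f(4)=-194, f(5)=-665, f(6)=-1739, f(7)=-4316, f(8)=-11528, f(9)=-29693, f(10)=-77225, f(11)=-200888, f(12)=-521642, f(13)=-1355981, f(14)=-3523571, f(15)=-9156440, f(16)=-23795096, f(17)=-61835129, f(18)=-160689737; answer -160689737
Step 3: B2 = -160689737; r = -5; remainder = value at the root: -4*(-5)^3 - 7*(-5)^2 - 8*(-5)^1 - 2 = (500) + (-175) + (40) + (-2) = 363; answer 363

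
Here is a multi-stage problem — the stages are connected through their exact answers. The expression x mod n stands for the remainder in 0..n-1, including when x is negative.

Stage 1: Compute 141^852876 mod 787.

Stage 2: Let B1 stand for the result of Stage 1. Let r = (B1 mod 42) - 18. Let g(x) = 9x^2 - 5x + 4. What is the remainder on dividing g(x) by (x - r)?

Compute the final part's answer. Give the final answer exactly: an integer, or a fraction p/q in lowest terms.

204

Stage 1: squarings mod 787: 141^1=141, 141^2=206, 141^4=725, 141^8=696, 141^16=411, 141^32=503, 141^64=382, 141^128=329, 141^256=422, 141^512=222, 141^1024=490, 141^2048=65, 141^4096=290, 141^8192=678, 141^16384=76, 141^32768=267, 141^65536=459, 141^131072=552, 141^262144=135, 141^524288=124; 141^852876 = 141^4 * 141^8 * 141^128 * 141^256 * 141^512 * 141^65536 * 141^262144 * 141^524288 = 779 (mod 787); answer 779
Stage 2: B1 = 779; r = 5; remainder = value at the root: 9*(5)^2 - 5*(5)^1 + 4 = (225) + (-25) + (4) = 204; answer 204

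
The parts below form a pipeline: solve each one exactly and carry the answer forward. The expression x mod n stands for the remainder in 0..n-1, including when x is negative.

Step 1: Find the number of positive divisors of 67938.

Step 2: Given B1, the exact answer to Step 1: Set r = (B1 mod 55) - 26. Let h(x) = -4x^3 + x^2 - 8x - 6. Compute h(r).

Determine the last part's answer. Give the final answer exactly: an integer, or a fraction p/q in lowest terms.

46

Step 1: 67938 = 2 * 3 * 13^2 * 67; number of divisors = (1+1) * (1+1) * (2+1) * (1+1) = 24; answer 24
Step 2: B1 = 24; r = -2; -4*(-2)^3 + 1*(-2)^2 - 8*(-2)^1 - 6 = (32) + (4) + (16) + (-6) = 46; answer 46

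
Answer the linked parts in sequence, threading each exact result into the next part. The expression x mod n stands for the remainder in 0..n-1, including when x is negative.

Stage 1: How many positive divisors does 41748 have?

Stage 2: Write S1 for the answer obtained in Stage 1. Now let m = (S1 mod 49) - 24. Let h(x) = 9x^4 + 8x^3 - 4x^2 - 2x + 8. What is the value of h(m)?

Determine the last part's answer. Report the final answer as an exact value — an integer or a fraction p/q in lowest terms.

Stage 1: 41748 = 2^2 * 3 * 7^2 * 71; number of divisors = (2+1) * (1+1) * (2+1) * (1+1) = 36; answer 36
Stage 2: S1 = 36; m = 12; 9*(12)^4 + 8*(12)^3 - 4*(12)^2 - 2*(12)^1 + 8 = (186624) + (13824) + (-576) + (-24) + (8) = 199856; answer 199856

199856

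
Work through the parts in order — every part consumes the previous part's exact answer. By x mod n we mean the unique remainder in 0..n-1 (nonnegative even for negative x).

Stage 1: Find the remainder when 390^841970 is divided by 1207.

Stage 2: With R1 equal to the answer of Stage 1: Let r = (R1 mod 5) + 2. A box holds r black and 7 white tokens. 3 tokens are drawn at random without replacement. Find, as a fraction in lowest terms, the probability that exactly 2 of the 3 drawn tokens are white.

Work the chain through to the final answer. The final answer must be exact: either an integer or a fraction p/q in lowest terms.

21/44

Stage 1: squarings mod 1207: 390^1=390, 390^2=18, 390^4=324, 390^8=1174, 390^16=1089, 390^32=647, 390^64=987, 390^128=120, 390^256=1123, 390^512=1021, 390^1024=800, 390^2048=290, 390^4096=817, 390^8192=18, 390^16384=324, 390^32768=1174, 390^65536=1089, 390^131072=647, 390^262144=987, 390^524288=120; 390^841970 = 390^2 * 390^16 * 390^32 * 390^64 * 390^128 * 390^2048 * 390^4096 * 390^16384 * 390^32768 * 390^262144 * 390^524288 = 613 (mod 1207); answer 613
Stage 2: R1 = 613; r = 5; total draws C(12,3) = 220; favorable C(7,2)*C(5,1) = 105; P = 21/44; answer 21/44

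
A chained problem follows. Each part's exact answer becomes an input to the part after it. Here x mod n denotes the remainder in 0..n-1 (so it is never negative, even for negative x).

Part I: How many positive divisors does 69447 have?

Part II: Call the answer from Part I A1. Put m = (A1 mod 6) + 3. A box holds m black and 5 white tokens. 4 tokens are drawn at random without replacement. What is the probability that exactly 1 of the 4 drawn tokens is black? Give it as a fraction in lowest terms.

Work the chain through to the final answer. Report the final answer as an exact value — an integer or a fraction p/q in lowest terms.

5/21

Part I: 69447 = 3 * 7 * 3307; number of divisors = (1+1) * (1+1) * (1+1) = 8; answer 8
Part II: A1 = 8; m = 5; total draws C(10,4) = 210; favorable C(5,1)*C(5,3) = 50; P = 5/21; answer 5/21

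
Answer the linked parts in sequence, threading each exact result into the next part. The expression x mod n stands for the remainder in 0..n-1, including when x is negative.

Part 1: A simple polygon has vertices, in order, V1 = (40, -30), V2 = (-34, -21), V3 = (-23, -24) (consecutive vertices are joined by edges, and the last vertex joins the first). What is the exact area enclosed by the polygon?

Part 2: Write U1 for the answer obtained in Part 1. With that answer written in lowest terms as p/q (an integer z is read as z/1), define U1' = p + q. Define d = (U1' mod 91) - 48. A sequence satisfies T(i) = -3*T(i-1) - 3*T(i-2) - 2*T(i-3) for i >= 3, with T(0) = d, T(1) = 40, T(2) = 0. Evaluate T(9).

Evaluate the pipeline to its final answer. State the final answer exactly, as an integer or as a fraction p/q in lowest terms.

Part 1: cross terms: (40*-21 - -34*-30)=-1860, (-34*-24 - -23*-21)=333, (-23*-30 - 40*-24)=1650; twice the area = |123| = 123; area = 123/2; answer 123/2
Part 2: U1 = 123/2; threaded value p + q = 125; d = -14; T(3) = -3*(0) - 3*(40) - 2*(-14) = -92; iterating: T(3)=-92, T(4)=196, T(5)=-312, T(6)=532, T(7)=-1052, T(8)=2184, T(9)=-4460; answer -4460

-4460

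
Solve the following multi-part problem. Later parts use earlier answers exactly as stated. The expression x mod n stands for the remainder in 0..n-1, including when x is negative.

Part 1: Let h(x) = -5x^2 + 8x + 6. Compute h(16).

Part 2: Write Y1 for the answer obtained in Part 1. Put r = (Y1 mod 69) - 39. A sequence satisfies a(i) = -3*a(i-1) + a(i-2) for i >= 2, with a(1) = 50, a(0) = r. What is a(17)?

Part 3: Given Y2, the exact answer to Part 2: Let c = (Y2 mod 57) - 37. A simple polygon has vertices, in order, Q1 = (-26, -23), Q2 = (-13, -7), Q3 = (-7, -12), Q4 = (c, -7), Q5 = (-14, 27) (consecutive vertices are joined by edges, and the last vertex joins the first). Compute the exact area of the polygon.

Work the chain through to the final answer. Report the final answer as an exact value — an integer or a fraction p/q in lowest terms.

Part 1: -5*(16)^2 + 8*(16)^1 + 6 = (-1280) + (128) + (6) = -1146; answer -1146
Part 2: Y1 = -1146; r = -12; a(2) = -3*(50) + 1*(-12) = -162; iterating: a(2)=-162, a(3)=536, a(4)=-1770, a(5)=5846, a(6)=-19308, a(7)=63770, a(8)=-210618, a(9)=695624, a(10)=-2297490, a(11)=7588094, a(12)=-25061772, a(13)=82773410, a(14)=-273382002, a(15)=902919416, a(16)=-2982140250, a(17)=9849340166; answer 9849340166
Part 3: Y2 = 9849340166; c = -8; cross terms: (-26*-7 - -13*-23)=-117, (-13*-12 - -7*-7)=107, (-7*-7 - -8*-12)=-47, (-8*27 - -14*-7)=-314, (-14*-23 - -26*27)=1024; twice the area = |653| = 653; area = 653/2; answer 653/2

653/2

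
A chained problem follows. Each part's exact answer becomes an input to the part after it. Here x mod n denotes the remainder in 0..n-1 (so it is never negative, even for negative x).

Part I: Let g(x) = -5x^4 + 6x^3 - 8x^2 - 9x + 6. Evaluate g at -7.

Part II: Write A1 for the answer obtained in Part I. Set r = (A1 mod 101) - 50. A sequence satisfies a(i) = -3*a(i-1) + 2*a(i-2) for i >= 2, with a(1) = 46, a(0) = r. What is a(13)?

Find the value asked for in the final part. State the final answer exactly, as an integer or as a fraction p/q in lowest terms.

151373944

Part I: -5*(-7)^4 + 6*(-7)^3 - 8*(-7)^2 - 9*(-7)^1 + 6 = (-12005) + (-2058) + (-392) + (63) + (6) = -14386; answer -14386
Part II: A1 = -14386; r = 7; a(2) = -3*(46) + 2*(7) = -124; iterating: a(2)=-124, a(3)=464, a(4)=-1640, a(5)=5848, a(6)=-20824, a(7)=74168, a(8)=-264152, a(9)=940792, a(10)=-3350680, a(11)=11933624, a(12)=-42502232, a(13)=151373944; answer 151373944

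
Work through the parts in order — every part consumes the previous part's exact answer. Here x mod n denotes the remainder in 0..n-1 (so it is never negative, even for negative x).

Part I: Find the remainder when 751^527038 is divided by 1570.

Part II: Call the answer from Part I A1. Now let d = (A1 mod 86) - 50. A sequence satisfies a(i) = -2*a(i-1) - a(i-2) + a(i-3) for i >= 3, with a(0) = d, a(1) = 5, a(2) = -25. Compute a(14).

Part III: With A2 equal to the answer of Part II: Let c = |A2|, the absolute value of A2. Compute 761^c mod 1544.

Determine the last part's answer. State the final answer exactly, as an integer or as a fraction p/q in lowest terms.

Part I: squarings mod 1570: 751^1=751, 751^2=371, 751^4=1051, 751^8=891, 751^16=1031, 751^32=71, 751^64=331, 751^128=1231, 751^256=311, 751^512=951, 751^1024=81, 751^2048=281, 751^4096=461, 751^8192=571, 751^16384=1051, 751^32768=891, 751^65536=1031, 751^131072=71, 751^262144=331, 751^524288=1231; 751^527038 = 751^2 * 751^4 * 751^8 * 751^16 * 751^32 * 751^128 * 751^512 * 751^2048 * 751^524288 = 431 (mod 1570); answer 431
Part II: A1 = 431; d = -49; a(3) = -2*(-25) - 1*(5) + 1*(-49) = -4; iterating: a(3)=-4, a(4)=38, a(5)=-97, a(6)=152, a(7)=-169, a(8)=89, a(9)=143, a(10)=-544, a(11)=1034, a(12)=-1381, a(13)=1184, a(14)=47; answer 47
Part III: A2 = 47; c = 47; squarings mod 1544: 761^1=761, 761^2=121, 761^4=745, 761^8=729, 761^16=305, 761^32=385; 761^47 = 761^1 * 761^2 * 761^4 * 761^8 * 761^32 = 905 (mod 1544); answer 905

905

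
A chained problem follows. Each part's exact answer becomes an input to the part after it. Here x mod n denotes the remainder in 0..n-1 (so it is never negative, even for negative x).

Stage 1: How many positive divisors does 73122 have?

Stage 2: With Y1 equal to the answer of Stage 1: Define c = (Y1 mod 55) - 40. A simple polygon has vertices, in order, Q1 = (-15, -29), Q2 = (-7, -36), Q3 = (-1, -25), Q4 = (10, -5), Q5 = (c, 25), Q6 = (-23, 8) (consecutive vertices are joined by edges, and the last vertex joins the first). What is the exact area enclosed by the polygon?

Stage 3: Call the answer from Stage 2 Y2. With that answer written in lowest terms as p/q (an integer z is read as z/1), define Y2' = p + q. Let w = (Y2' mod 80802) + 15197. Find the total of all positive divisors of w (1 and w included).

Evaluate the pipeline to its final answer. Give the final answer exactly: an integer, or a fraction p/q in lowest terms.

Stage 1: 73122 = 2 * 3 * 7 * 1741; number of divisors = (1+1) * (1+1) * (1+1) * (1+1) = 16; answer 16
Stage 2: Y1 = 16; c = -24; cross terms: (-15*-36 - -7*-29)=337, (-7*-25 - -1*-36)=139, (-1*-5 - 10*-25)=255, (10*25 - -24*-5)=130, (-24*8 - -23*25)=383, (-23*-29 - -15*8)=787; twice the area = |2031| = 2031; area = 2031/2; answer 2031/2
Stage 3: Y2 = 2031/2; threaded value p + q = 2033; w = 17230; 17230 = 2 * 5 * 1723; sigma = (1 + 2) * (1 + 5) * (1 + 1723) = 3 * 6 * 1724 = 31032; answer 31032

31032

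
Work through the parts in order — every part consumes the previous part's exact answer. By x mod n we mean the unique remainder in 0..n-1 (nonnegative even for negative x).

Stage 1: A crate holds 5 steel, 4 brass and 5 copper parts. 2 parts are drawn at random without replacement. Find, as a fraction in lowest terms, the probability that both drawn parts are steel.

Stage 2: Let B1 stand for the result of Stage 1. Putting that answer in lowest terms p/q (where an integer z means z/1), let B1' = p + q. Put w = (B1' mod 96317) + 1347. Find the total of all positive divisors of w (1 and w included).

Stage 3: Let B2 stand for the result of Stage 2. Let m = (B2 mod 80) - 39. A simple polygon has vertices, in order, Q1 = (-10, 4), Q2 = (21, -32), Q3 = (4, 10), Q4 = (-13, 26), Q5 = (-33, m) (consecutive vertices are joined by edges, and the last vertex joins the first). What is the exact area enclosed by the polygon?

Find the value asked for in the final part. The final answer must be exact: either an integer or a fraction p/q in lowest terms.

Stage 1: total draws C(14,2) = 91; favorable C(5,2) = 10; P = 10/91; answer 10/91
Stage 2: B1 = 10/91; threaded value p + q = 101; w = 1448; 1448 = 2^3 * 181; sigma = (1 + 2 + 4 + 8) * (1 + 181) = 15 * 182 = 2730; answer 2730
Stage 3: B2 = 2730; m = -29; cross terms: (-10*-32 - 21*4)=236, (21*10 - 4*-32)=338, (4*26 - -13*10)=234, (-13*-29 - -33*26)=1235, (-33*4 - -10*-29)=-422; twice the area = |1621| = 1621; area = 1621/2; answer 1621/2

1621/2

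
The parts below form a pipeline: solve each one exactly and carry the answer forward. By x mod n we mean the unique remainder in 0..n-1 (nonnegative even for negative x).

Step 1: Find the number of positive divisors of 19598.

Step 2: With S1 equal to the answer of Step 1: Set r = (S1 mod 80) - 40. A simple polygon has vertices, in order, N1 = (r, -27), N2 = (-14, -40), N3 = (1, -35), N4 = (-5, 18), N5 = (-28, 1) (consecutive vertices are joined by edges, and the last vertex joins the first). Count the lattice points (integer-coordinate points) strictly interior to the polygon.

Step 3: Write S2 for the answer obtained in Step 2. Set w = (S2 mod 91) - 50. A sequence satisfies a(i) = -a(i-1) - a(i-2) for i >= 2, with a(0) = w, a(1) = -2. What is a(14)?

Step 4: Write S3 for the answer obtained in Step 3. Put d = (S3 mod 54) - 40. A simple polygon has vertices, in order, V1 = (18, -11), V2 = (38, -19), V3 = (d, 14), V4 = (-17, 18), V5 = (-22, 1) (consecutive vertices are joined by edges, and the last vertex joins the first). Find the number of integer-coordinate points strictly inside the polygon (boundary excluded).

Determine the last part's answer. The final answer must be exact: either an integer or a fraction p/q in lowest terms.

905

Step 1: 19598 = 2 * 41 * 239; number of divisors = (1+1) * (1+1) * (1+1) = 8; answer 8
Step 2: S1 = 8; r = -32; cross terms: (-32*-40 - -14*-27)=902, (-14*-35 - 1*-40)=530, (1*18 - -5*-35)=-157, (-5*1 - -28*18)=499, (-28*-27 - -32*1)=788; twice the area = |2562| = 2562; area = 1281; boundary points = 1 + 5 + 1 + 1 + 4 = 12; strictly interior points = area - boundary/2 + 1 = 1276; answer 1276
Step 3: S2 = 1276; w = -48; a(2) = -1*(-2) - 1*(-48) = 50; iterating: a(2)=50, a(3)=-48, a(4)=-2, a(5)=50, a(6)=-48, a(7)=-2, a(8)=50, a(9)=-48, a(10)=-2, a(11)=50, a(12)=-48, a(13)=-2, a(14)=50; answer 50
Step 4: S3 = 50; d = 10; cross terms: (18*-19 - 38*-11)=76, (38*14 - 10*-19)=722, (10*18 - -17*14)=418, (-17*1 - -22*18)=379, (-22*-11 - 18*1)=224; twice the area = |1819| = 1819; area = 1819/2; boundary points = 4 + 1 + 1 + 1 + 4 = 11; strictly interior points = area - boundary/2 + 1 = 905; answer 905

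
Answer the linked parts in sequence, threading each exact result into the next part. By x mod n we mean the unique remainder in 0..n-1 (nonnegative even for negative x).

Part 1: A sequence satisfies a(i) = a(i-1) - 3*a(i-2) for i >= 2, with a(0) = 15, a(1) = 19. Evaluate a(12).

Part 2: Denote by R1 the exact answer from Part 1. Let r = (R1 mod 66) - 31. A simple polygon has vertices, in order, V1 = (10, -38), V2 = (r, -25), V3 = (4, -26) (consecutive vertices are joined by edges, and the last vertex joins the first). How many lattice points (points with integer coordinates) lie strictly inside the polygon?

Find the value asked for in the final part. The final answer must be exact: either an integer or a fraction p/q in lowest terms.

12

Part 1: a(2) = 1*(19) - 3*(15) = -26; iterating: a(2)=-26, a(3)=-83, a(4)=-5, a(5)=244, a(6)=259, a(7)=-473, a(8)=-1250, a(9)=169, a(10)=3919, a(11)=3412, a(12)=-8345; answer -8345
Part 2: R1 = -8345; r = 6; cross terms: (10*-25 - 6*-38)=-22, (6*-26 - 4*-25)=-56, (4*-38 - 10*-26)=108; twice the area = |30| = 30; area = 15; boundary points = 1 + 1 + 6 = 8; strictly interior points = area - boundary/2 + 1 = 12; answer 12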